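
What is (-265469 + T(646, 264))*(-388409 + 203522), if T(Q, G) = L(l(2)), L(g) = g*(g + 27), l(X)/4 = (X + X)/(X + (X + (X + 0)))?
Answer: 49067140387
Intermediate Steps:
l(X) = 8/3 (l(X) = 4*((X + X)/(X + (X + (X + 0)))) = 4*((2*X)/(X + (X + X))) = 4*((2*X)/(X + 2*X)) = 4*((2*X)/((3*X))) = 4*((2*X)*(1/(3*X))) = 4*(⅔) = 8/3)
L(g) = g*(27 + g)
T(Q, G) = 712/9 (T(Q, G) = 8*(27 + 8/3)/3 = (8/3)*(89/3) = 712/9)
(-265469 + T(646, 264))*(-388409 + 203522) = (-265469 + 712/9)*(-388409 + 203522) = -2388509/9*(-184887) = 49067140387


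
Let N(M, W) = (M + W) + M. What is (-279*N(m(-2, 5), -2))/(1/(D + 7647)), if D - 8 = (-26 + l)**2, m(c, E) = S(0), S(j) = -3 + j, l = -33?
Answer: 24855552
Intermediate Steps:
m(c, E) = -3 (m(c, E) = -3 + 0 = -3)
D = 3489 (D = 8 + (-26 - 33)**2 = 8 + (-59)**2 = 8 + 3481 = 3489)
N(M, W) = W + 2*M
(-279*N(m(-2, 5), -2))/(1/(D + 7647)) = (-279*(-2 + 2*(-3)))/(1/(3489 + 7647)) = (-279*(-2 - 6))/(1/11136) = (-279*(-8))/(1/11136) = 2232*11136 = 24855552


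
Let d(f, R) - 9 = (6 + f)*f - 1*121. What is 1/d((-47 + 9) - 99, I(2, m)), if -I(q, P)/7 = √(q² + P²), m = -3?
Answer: 1/17835 ≈ 5.6070e-5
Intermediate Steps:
I(q, P) = -7*√(P² + q²) (I(q, P) = -7*√(q² + P²) = -7*√(P² + q²))
d(f, R) = -112 + f*(6 + f) (d(f, R) = 9 + ((6 + f)*f - 1*121) = 9 + (f*(6 + f) - 121) = 9 + (-121 + f*(6 + f)) = -112 + f*(6 + f))
1/d((-47 + 9) - 99, I(2, m)) = 1/(-112 + ((-47 + 9) - 99)² + 6*((-47 + 9) - 99)) = 1/(-112 + (-38 - 99)² + 6*(-38 - 99)) = 1/(-112 + (-137)² + 6*(-137)) = 1/(-112 + 18769 - 822) = 1/17835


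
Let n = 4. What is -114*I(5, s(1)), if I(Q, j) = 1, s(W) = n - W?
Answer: -114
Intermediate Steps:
s(W) = 4 - W
-114*I(5, s(1)) = -114*1 = -114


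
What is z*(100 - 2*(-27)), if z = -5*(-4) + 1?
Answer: 3234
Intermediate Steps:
z = 21 (z = 20 + 1 = 21)
z*(100 - 2*(-27)) = 21*(100 - 2*(-27)) = 21*(100 + 54) = 21*154 = 3234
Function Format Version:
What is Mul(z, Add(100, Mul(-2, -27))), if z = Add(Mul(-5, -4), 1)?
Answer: 3234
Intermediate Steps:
z = 21 (z = Add(20, 1) = 21)
Mul(z, Add(100, Mul(-2, -27))) = Mul(21, Add(100, Mul(-2, -27))) = Mul(21, Add(100, 54)) = Mul(21, 154) = 3234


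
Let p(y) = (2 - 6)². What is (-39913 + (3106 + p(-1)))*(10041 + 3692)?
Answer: -505250803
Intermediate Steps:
p(y) = 16 (p(y) = (-4)² = 16)
(-39913 + (3106 + p(-1)))*(10041 + 3692) = (-39913 + (3106 + 16))*(10041 + 3692) = (-39913 + 3122)*13733 = -36791*13733 = -505250803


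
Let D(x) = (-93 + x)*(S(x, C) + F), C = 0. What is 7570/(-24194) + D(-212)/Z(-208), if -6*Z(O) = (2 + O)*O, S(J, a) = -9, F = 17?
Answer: 932525/32395766 ≈ 0.028785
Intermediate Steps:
Z(O) = -O*(2 + O)/6 (Z(O) = -(2 + O)*O/6 = -O*(2 + O)/6)
D(x) = -744 + 8*x (D(x) = (-93 + x)*(-9 + 17) = (-93 + x)*8 = -744 + 8*x)
7570/(-24194) + D(-212)/Z(-208) = 7570/(-24194) + (-744 + 8*(-212))/((-1/6*(-208)*(2 - 208))) = 7570*(-1/24194) + (-744 - 1696)/((-1/6*(-208)*(-206))) = -3785/12097 - 2440/(-21424/3) = -3785/12097 - 2440*(-3/21424) = -3785/12097 + 915/2678 = 932525/32395766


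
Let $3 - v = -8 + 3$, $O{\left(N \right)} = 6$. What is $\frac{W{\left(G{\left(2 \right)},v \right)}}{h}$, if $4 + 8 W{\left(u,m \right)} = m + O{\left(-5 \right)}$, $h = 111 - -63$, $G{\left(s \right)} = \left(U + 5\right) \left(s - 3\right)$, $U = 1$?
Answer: $\frac{5}{696} \approx 0.0071839$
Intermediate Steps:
$G{\left(s \right)} = -18 + 6 s$ ($G{\left(s \right)} = \left(1 + 5\right) \left(s - 3\right) = 6 \left(-3 + s\right) = -18 + 6 s$)
$v = 8$ ($v = 3 - \left(-8 + 3\right) = 3 - -5 = 3 + 5 = 8$)
$h = 174$ ($h = 111 + 63 = 174$)
$W{\left(u,m \right)} = \frac{1}{4} + \frac{m}{8}$ ($W{\left(u,m \right)} = - \frac{1}{2} + \frac{m + 6}{8} = - \frac{1}{2} + \frac{6 + m}{8} = - \frac{1}{2} + \left(\frac{3}{4} + \frac{m}{8}\right) = \frac{1}{4} + \frac{m}{8}$)
$\frac{W{\left(G{\left(2 \right)},v \right)}}{h} = \frac{\frac{1}{4} + \frac{1}{8} \cdot 8}{174} = \frac{\frac{1}{4} + 1}{174} = \frac{1}{174} \cdot \frac{5}{4} = \frac{5}{696}$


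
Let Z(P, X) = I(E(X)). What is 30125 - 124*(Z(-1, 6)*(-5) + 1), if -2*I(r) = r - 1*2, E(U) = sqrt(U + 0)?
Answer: 30621 - 310*sqrt(6) ≈ 29862.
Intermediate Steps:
E(U) = sqrt(U)
I(r) = 1 - r/2 (I(r) = -(r - 1*2)/2 = -(r - 2)/2 = -(-2 + r)/2 = 1 - r/2)
Z(P, X) = 1 - sqrt(X)/2
30125 - 124*(Z(-1, 6)*(-5) + 1) = 30125 - 124*((1 - sqrt(6)/2)*(-5) + 1) = 30125 - 124*((-5 + 5*sqrt(6)/2) + 1) = 30125 - 124*(-4 + 5*sqrt(6)/2) = 30125 + (496 - 310*sqrt(6)) = 30621 - 310*sqrt(6)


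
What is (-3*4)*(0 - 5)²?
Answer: -300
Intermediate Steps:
(-3*4)*(0 - 5)² = -12*(-5)² = -12*25 = -300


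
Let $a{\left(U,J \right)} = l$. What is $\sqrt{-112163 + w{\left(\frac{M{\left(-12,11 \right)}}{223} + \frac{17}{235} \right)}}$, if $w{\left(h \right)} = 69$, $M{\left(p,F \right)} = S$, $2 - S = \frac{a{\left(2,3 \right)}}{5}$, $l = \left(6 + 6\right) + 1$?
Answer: $i \sqrt{112094} \approx 334.8 i$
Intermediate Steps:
$l = 13$ ($l = 12 + 1 = 13$)
$a{\left(U,J \right)} = 13$
$S = - \frac{3}{5}$ ($S = 2 - \frac{13}{5} = - \frac{3}{5} \approx -0.6$)
$M{\left(p,F \right)} = - \frac{3}{5}$
$\sqrt{-112163 + w{\left(\frac{M{\left(-12,11 \right)}}{223} + \frac{17}{235} \right)}} = \sqrt{-112163 + 69} = \sqrt{-112094} = i \sqrt{112094}$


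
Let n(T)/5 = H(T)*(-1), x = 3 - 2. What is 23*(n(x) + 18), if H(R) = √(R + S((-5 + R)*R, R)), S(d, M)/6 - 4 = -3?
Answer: 414 - 115*√7 ≈ 109.74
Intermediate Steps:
S(d, M) = 6 (S(d, M) = 24 + 6*(-3) = 24 - 18 = 6)
x = 1
H(R) = √(6 + R) (H(R) = √(R + 6) = √(6 + R))
n(T) = -5*√(6 + T) (n(T) = 5*(√(6 + T)*(-1)) = 5*(-√(6 + T)) = -5*√(6 + T))
23*(n(x) + 18) = 23*(-5*√(6 + 1) + 18) = 23*(-5*√7 + 18) = 23*(18 - 5*√7) = 414 - 115*√7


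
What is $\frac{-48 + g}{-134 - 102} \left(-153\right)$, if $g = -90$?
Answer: $- \frac{10557}{118} \approx -89.466$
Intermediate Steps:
$\frac{-48 + g}{-134 - 102} \left(-153\right) = \frac{-48 - 90}{-134 - 102} \left(-153\right) = - \frac{138}{-236} \left(-153\right) = \left(-138\right) \left(- \frac{1}{236}\right) \left(-153\right) = \frac{69}{118} \left(-153\right) = - \frac{10557}{118}$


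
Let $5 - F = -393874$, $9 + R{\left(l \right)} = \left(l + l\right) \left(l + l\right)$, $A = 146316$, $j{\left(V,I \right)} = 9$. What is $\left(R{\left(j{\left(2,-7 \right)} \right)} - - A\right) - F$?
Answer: $-247248$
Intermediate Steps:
$R{\left(l \right)} = -9 + 4 l^{2}$ ($R{\left(l \right)} = -9 + \left(l + l\right) \left(l + l\right) = -9 + 2 l 2 l = -9 + 4 l^{2}$)
$F = 393879$ ($F = 5 - -393874 = 5 + 393874 = 393879$)
$\left(R{\left(j{\left(2,-7 \right)} \right)} - - A\right) - F = \left(\left(-9 + 4 \cdot 9^{2}\right) - \left(-1\right) 146316\right) - 393879 = \left(\left(-9 + 4 \cdot 81\right) - -146316\right) - 393879 = \left(\left(-9 + 324\right) + 146316\right) - 393879 = \left(315 + 146316\right) - 393879 = 146631 - 393879 = -247248$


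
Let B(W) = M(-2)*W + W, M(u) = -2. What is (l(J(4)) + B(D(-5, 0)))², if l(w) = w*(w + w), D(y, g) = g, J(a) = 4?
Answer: 1024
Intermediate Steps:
l(w) = 2*w² (l(w) = w*(2*w) = 2*w²)
B(W) = -W (B(W) = -2*W + W = -W)
(l(J(4)) + B(D(-5, 0)))² = (2*4² - 1*0)² = (2*16 + 0)² = (32 + 0)² = 32² = 1024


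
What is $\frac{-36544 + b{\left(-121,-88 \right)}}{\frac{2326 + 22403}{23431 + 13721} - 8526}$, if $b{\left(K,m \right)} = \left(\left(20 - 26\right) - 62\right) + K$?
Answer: $\frac{454901472}{105577741} \approx 4.3087$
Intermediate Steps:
$b{\left(K,m \right)} = -68 + K$ ($b{\left(K,m \right)} = \left(-6 - 62\right) + K = -68 + K$)
$\frac{-36544 + b{\left(-121,-88 \right)}}{\frac{2326 + 22403}{23431 + 13721} - 8526} = \frac{-36544 - 189}{\frac{2326 + 22403}{23431 + 13721} - 8526} = \frac{-36544 - 189}{\frac{24729}{37152} - 8526} = - \frac{36733}{24729 \cdot \frac{1}{37152} - 8526} = - \frac{36733}{\frac{8243}{12384} - 8526} = - \frac{36733}{- \frac{105577741}{12384}} = \left(-36733\right) \left(- \frac{12384}{105577741}\right) = \frac{454901472}{105577741}$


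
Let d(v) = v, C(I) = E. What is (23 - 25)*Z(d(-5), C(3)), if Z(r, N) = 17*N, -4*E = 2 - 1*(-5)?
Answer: 119/2 ≈ 59.500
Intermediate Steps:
E = -7/4 (E = -(2 - 1*(-5))/4 = -(2 + 5)/4 = -1/4*7 = -7/4 ≈ -1.7500)
C(I) = -7/4
(23 - 25)*Z(d(-5), C(3)) = (23 - 25)*(17*(-7/4)) = -2*(-119/4) = 119/2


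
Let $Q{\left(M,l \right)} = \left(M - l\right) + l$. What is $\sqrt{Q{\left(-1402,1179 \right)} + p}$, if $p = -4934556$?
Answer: $i \sqrt{4935958} \approx 2221.7 i$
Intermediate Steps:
$Q{\left(M,l \right)} = M$
$\sqrt{Q{\left(-1402,1179 \right)} + p} = \sqrt{-1402 - 4934556} = \sqrt{-4935958} = i \sqrt{4935958}$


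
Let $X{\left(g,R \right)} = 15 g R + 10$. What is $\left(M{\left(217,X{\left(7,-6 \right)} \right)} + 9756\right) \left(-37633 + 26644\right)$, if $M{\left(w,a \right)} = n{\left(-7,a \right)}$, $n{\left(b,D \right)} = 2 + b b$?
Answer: $-107769123$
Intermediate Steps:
$n{\left(b,D \right)} = 2 + b^{2}$
$X{\left(g,R \right)} = 10 + 15 R g$ ($X{\left(g,R \right)} = 15 R g + 10 = 10 + 15 R g$)
$M{\left(w,a \right)} = 51$ ($M{\left(w,a \right)} = 2 + \left(-7\right)^{2} = 2 + 49 = 51$)
$\left(M{\left(217,X{\left(7,-6 \right)} \right)} + 9756\right) \left(-37633 + 26644\right) = \left(51 + 9756\right) \left(-37633 + 26644\right) = 9807 \left(-10989\right) = -107769123$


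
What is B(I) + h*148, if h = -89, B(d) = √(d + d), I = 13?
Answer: -13172 + √26 ≈ -13167.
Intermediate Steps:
B(d) = √2*√d (B(d) = √(2*d) = √2*√d)
B(I) + h*148 = √2*√13 - 89*148 = √26 - 13172 = -13172 + √26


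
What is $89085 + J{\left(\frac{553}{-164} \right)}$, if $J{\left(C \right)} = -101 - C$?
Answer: $\frac{14593929}{164} \approx 88987.0$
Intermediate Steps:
$89085 + J{\left(\frac{553}{-164} \right)} = 89085 - \left(101 + \frac{553}{-164}\right) = 89085 - \left(101 + 553 \left(- \frac{1}{164}\right)\right) = 89085 - \frac{16011}{164} = \frac{14593929}{164}$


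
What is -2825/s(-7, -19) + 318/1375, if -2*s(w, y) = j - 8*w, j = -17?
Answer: 7781152/53625 ≈ 145.10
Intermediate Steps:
s(w, y) = 17/2 + 4*w (s(w, y) = -(-17 - 8*w)/2 = 17/2 + 4*w)
-2825/s(-7, -19) + 318/1375 = -2825/(17/2 + 4*(-7)) + 318/1375 = -2825/(17/2 - 28) + 318*(1/1375) = -2825/(-39/2) + 318/1375 = -2825*(-2/39) + 318/1375 = 5650/39 + 318/1375 = 7781152/53625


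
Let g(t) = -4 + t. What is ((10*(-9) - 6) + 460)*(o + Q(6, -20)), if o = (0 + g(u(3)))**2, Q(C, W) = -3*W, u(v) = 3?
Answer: 22204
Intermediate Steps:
o = 1 (o = (0 + (-4 + 3))**2 = (0 - 1)**2 = (-1)**2 = 1)
((10*(-9) - 6) + 460)*(o + Q(6, -20)) = ((10*(-9) - 6) + 460)*(1 - 3*(-20)) = ((-90 - 6) + 460)*(1 + 60) = (-96 + 460)*61 = 364*61 = 22204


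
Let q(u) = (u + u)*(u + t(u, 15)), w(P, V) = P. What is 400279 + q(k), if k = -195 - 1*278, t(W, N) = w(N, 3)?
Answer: 833547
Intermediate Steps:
t(W, N) = N
k = -473 (k = -195 - 278 = -473)
q(u) = 2*u*(15 + u) (q(u) = (u + u)*(u + 15) = (2*u)*(15 + u) = 2*u*(15 + u))
400279 + q(k) = 400279 + 2*(-473)*(15 - 473) = 400279 + 2*(-473)*(-458) = 400279 + 433268 = 833547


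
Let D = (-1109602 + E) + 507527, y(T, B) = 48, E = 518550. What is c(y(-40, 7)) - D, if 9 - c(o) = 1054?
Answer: 82480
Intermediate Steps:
c(o) = -1045 (c(o) = 9 - 1*1054 = 9 - 1054 = -1045)
D = -83525 (D = (-1109602 + 518550) + 507527 = -591052 + 507527 = -83525)
c(y(-40, 7)) - D = -1045 - 1*(-83525) = -1045 + 83525 = 82480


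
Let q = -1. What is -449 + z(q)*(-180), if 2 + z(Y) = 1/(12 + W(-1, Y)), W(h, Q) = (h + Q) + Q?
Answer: -109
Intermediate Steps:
W(h, Q) = h + 2*Q (W(h, Q) = (Q + h) + Q = h + 2*Q)
z(Y) = -2 + 1/(11 + 2*Y) (z(Y) = -2 + 1/(12 + (-1 + 2*Y)) = -2 + 1/(11 + 2*Y))
-449 + z(q)*(-180) = -449 + ((-21 - 4*(-1))/(11 + 2*(-1)))*(-180) = -449 + ((-21 + 4)/(11 - 2))*(-180) = -449 + (-17/9)*(-180) = -449 + ((⅑)*(-17))*(-180) = -449 - 17/9*(-180) = -449 + 340 = -109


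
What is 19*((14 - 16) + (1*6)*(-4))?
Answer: -494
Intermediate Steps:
19*((14 - 16) + (1*6)*(-4)) = 19*(-2 + 6*(-4)) = 19*(-2 - 24) = 19*(-26) = -494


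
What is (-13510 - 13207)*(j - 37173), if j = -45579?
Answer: 2210885184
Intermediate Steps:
(-13510 - 13207)*(j - 37173) = (-13510 - 13207)*(-45579 - 37173) = -26717*(-82752) = 2210885184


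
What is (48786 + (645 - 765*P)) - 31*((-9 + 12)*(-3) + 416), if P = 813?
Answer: -585131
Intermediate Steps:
(48786 + (645 - 765*P)) - 31*((-9 + 12)*(-3) + 416) = (48786 + (645 - 765*813)) - 31*((-9 + 12)*(-3) + 416) = (48786 + (645 - 621945)) - 31*(3*(-3) + 416) = (48786 - 621300) - 31*(-9 + 416) = -572514 - 31*407 = -572514 - 12617 = -585131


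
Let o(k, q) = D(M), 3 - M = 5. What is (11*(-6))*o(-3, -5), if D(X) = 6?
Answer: -396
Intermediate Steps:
M = -2 (M = 3 - 1*5 = 3 - 5 = -2)
o(k, q) = 6
(11*(-6))*o(-3, -5) = (11*(-6))*6 = -66*6 = -396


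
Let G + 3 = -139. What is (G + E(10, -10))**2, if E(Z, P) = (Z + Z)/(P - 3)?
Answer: 3481956/169 ≈ 20603.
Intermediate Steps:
G = -142 (G = -3 - 139 = -142)
E(Z, P) = 2*Z/(-3 + P) (E(Z, P) = (2*Z)/(-3 + P) = 2*Z/(-3 + P))
(G + E(10, -10))**2 = (-142 + 2*10/(-3 - 10))**2 = (-142 + 2*10/(-13))**2 = (-142 + 2*10*(-1/13))**2 = (-142 - 20/13)**2 = (-1866/13)**2 = 3481956/169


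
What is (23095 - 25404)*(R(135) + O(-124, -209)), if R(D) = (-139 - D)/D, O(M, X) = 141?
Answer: -43319149/135 ≈ -3.2088e+5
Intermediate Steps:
R(D) = (-139 - D)/D
(23095 - 25404)*(R(135) + O(-124, -209)) = (23095 - 25404)*((-139 - 1*135)/135 + 141) = -2309*((-139 - 135)/135 + 141) = -2309*((1/135)*(-274) + 141) = -2309*(-274/135 + 141) = -2309*18761/135 = -43319149/135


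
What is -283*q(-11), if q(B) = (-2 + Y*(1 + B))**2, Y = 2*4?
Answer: -1902892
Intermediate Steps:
Y = 8
q(B) = (6 + 8*B)**2 (q(B) = (-2 + 8*(1 + B))**2 = (-2 + (8 + 8*B))**2 = (6 + 8*B)**2)
-283*q(-11) = -1132*(3 + 4*(-11))**2 = -1132*(3 - 44)**2 = -1132*(-41)**2 = -1132*1681 = -283*6724 = -1902892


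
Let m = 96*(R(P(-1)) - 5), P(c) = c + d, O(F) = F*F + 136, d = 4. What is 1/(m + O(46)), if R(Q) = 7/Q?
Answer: 1/1996 ≈ 0.00050100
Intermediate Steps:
O(F) = 136 + F**2 (O(F) = F**2 + 136 = 136 + F**2)
P(c) = 4 + c (P(c) = c + 4 = 4 + c)
m = -256 (m = 96*(7/(4 - 1) - 5) = 96*(7/3 - 5) = 96*(-8/3) = -256)
1/(m + O(46)) = 1/(-256 + (136 + 46**2)) = 1/(-256 + (136 + 2116)) = 1/(-256 + 2252) = 1/1996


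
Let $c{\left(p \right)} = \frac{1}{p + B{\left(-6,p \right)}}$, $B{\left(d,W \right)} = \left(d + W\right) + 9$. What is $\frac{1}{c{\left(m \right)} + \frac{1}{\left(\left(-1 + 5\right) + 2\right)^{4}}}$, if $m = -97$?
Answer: $- \frac{247536}{1105} \approx -224.01$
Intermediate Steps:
$B{\left(d,W \right)} = 9 + W + d$ ($B{\left(d,W \right)} = \left(W + d\right) + 9 = 9 + W + d$)
$c{\left(p \right)} = \frac{1}{3 + 2 p}$ ($c{\left(p \right)} = \frac{1}{p + \left(9 + p - 6\right)} = \frac{1}{p + \left(3 + p\right)} = \frac{1}{3 + 2 p}$)
$\frac{1}{c{\left(m \right)} + \frac{1}{\left(\left(-1 + 5\right) + 2\right)^{4}}} = \frac{1}{\frac{1}{3 + 2 \left(-97\right)} + \frac{1}{\left(\left(-1 + 5\right) + 2\right)^{4}}} = \frac{1}{\frac{1}{3 - 194} + \frac{1}{\left(4 + 2\right)^{4}}} = \frac{1}{\frac{1}{-191} + \frac{1}{6^{4}}} = \frac{1}{- \frac{1}{191} + \frac{1}{1296}} = \frac{1}{- \frac{1105}{247536}} = - \frac{247536}{1105}$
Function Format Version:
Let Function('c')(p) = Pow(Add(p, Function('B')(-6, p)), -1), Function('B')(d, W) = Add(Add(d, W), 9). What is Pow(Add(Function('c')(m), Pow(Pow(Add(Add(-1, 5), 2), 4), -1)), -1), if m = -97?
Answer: Rational(-247536, 1105) ≈ -224.01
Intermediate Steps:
Function('B')(d, W) = Add(9, W, d) (Function('B')(d, W) = Add(Add(W, d), 9) = Add(9, W, d))
Function('c')(p) = Pow(Add(3, Mul(2, p)), -1) (Function('c')(p) = Pow(Add(p, Add(9, p, -6)), -1) = Pow(Add(p, Add(3, p)), -1) = Pow(Add(3, Mul(2, p)), -1))
Pow(Add(Function('c')(m), Pow(Pow(Add(Add(-1, 5), 2), 4), -1)), -1) = Pow(Add(Pow(Add(3, Mul(2, -97)), -1), Pow(Pow(Add(Add(-1, 5), 2), 4), -1)), -1) = Pow(Add(Pow(Add(3, -194), -1), Pow(Pow(Add(4, 2), 4), -1)), -1) = Pow(Add(Pow(-191, -1), Pow(Pow(6, 4), -1)), -1) = Pow(Add(Rational(-1, 191), Pow(1296, -1)), -1) = Pow(Add(Rational(-1, 191), Rational(1, 1296)), -1) = Pow(Rational(-1105, 247536), -1) = Rational(-247536, 1105)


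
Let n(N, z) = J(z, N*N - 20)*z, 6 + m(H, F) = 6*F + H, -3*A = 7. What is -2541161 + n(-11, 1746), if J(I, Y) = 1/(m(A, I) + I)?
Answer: -93110674963/36641 ≈ -2.5412e+6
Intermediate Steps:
A = -7/3 (A = -⅓*7 = -7/3 ≈ -2.3333)
m(H, F) = -6 + H + 6*F (m(H, F) = -6 + (6*F + H) = -6 + (H + 6*F) = -6 + H + 6*F)
J(I, Y) = 1/(-25/3 + 7*I) (J(I, Y) = 1/((-6 - 7/3 + 6*I) + I) = 1/((-25/3 + 6*I) + I) = 1/(-25/3 + 7*I))
n(N, z) = 3*z/(-25 + 21*z) (n(N, z) = (3/(-25 + 21*z))*z = 3*z/(-25 + 21*z))
-2541161 + n(-11, 1746) = -2541161 + 3*1746/(-25 + 21*1746) = -2541161 + 3*1746/(-25 + 36666) = -2541161 + 3*1746/36641 = -2541161 + 3*1746*(1/36641) = -2541161 + 5238/36641 = -93110674963/36641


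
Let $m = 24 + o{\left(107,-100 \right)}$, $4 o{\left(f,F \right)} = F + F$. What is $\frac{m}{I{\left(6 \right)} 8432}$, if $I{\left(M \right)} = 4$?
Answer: $- \frac{13}{16864} \approx -0.00077087$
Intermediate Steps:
$o{\left(f,F \right)} = \frac{F}{2}$ ($o{\left(f,F \right)} = \frac{F + F}{4} = \frac{2 F}{4} = \frac{F}{2}$)
$m = -26$ ($m = 24 + \frac{1}{2} \left(-100\right) = 24 - 50 = -26$)
$\frac{m}{I{\left(6 \right)} 8432} = - \frac{26}{4 \cdot 8432} = - \frac{26}{33728} = \left(-26\right) \frac{1}{33728} = - \frac{13}{16864}$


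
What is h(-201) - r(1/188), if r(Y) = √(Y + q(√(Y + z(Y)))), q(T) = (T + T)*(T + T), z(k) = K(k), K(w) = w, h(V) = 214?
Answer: 214 - 3*√47/94 ≈ 213.78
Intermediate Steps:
z(k) = k
q(T) = 4*T² (q(T) = (2*T)*(2*T) = 4*T²)
r(Y) = 3*√Y (r(Y) = √(Y + 4*(√(Y + Y))²) = √(Y + 4*(√(2*Y))²) = √(Y + 4*(√2*√Y)²) = √(Y + 4*(2*Y)) = √(Y + 8*Y) = √(9*Y) = 3*√Y)
h(-201) - r(1/188) = 214 - 3*√(1/188) = 214 - 3*√47/94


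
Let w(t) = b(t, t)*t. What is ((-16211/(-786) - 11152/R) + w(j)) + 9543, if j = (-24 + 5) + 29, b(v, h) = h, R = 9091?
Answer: 69042915947/7145526 ≈ 9662.4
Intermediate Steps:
j = 10 (j = -19 + 29 = 10)
w(t) = t² (w(t) = t*t = t²)
((-16211/(-786) - 11152/R) + w(j)) + 9543 = ((-16211/(-786) - 11152/9091) + 10²) + 9543 = ((-16211*(-1/786) - 11152*1/9091) + 100) + 9543 = ((16211/786 - 11152/9091) + 100) + 9543 = (138608729/7145526 + 100) + 9543 = 853161329/7145526 + 9543 = 69042915947/7145526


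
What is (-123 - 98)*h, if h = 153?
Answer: -33813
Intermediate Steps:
(-123 - 98)*h = (-123 - 98)*153 = -221*153 = -33813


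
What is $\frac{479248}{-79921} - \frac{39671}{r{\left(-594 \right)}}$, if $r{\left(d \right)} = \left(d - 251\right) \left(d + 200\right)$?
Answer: $- \frac{162726582631}{26608098530} \approx -6.1157$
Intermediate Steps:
$r{\left(d \right)} = \left(-251 + d\right) \left(200 + d\right)$
$\frac{479248}{-79921} - \frac{39671}{r{\left(-594 \right)}} = \frac{479248}{-79921} - \frac{39671}{-50200 + \left(-594\right)^{2} - -30294} = 479248 \left(- \frac{1}{79921}\right) - \frac{39671}{-50200 + 352836 + 30294} = - \frac{479248}{79921} - \frac{39671}{332930} = - \frac{162726582631}{26608098530}$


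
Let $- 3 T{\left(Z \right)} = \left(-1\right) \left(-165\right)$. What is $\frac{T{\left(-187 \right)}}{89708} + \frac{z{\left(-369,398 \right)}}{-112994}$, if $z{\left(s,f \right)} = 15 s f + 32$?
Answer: $\frac{98805679557}{5068232876} \approx 19.495$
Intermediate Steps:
$z{\left(s,f \right)} = 32 + 15 f s$ ($z{\left(s,f \right)} = 15 f s + 32 = 32 + 15 f s$)
$T{\left(Z \right)} = -55$ ($T{\left(Z \right)} = - \frac{\left(-1\right) \left(-165\right)}{3} = \left(- \frac{1}{3}\right) 165 = -55$)
$\frac{T{\left(-187 \right)}}{89708} + \frac{z{\left(-369,398 \right)}}{-112994} = - \frac{55}{89708} + \frac{32 + 15 \cdot 398 \left(-369\right)}{-112994} = \left(-55\right) \frac{1}{89708} + \left(32 - 2202930\right) \left(- \frac{1}{112994}\right) = - \frac{55}{89708} - - \frac{1101449}{56497} = - \frac{55}{89708} + \frac{1101449}{56497} = \frac{98805679557}{5068232876}$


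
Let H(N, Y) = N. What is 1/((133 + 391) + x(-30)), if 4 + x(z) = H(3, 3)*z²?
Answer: 1/3220 ≈ 0.00031056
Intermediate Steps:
x(z) = -4 + 3*z²
1/((133 + 391) + x(-30)) = 1/((133 + 391) + (-4 + 3*(-30)²)) = 1/(524 + (-4 + 3*900)) = 1/(524 + (-4 + 2700)) = 1/(524 + 2696) = 1/3220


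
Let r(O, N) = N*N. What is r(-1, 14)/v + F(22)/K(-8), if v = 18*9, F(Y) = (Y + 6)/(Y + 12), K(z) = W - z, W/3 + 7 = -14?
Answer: 90496/75735 ≈ 1.1949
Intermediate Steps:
W = -63 (W = -21 + 3*(-14) = -21 - 42 = -63)
K(z) = -63 - z
F(Y) = (6 + Y)/(12 + Y)
r(O, N) = N²
v = 162
r(-1, 14)/v + F(22)/K(-8) = 14²/162 + ((6 + 22)/(12 + 22))/(-63 - 1*(-8)) = 196*(1/162) + (28/34)/(-63 + 8) = 98/81 + ((1/34)*28)/(-55) = 98/81 + (14/17)*(-1/55) = 98/81 - 14/935 = 90496/75735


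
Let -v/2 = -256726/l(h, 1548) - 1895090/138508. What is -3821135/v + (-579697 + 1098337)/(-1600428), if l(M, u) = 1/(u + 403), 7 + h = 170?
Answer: -1516836934477263785/4626226509677646381 ≈ -0.32788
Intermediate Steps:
h = 163 (h = -7 + 170 = 163)
l(M, u) = 1/(403 + u)
v = 34687419937749/34627 (v = -2*(-256726/(1/(403 + 1548)) - 1895090/138508) = -2*(-256726/(1/1951) - 1895090*1/138508) = -2*(-256726/1/1951 - 947545/69254) = -2*(-256726*1951 - 947545/69254) = -2*(-500872426 - 947545/69254) = -2*(-34687419937749/69254) = 34687419937749/34627 ≈ 1.0017e+9)
-3821135/v + (-579697 + 1098337)/(-1600428) = -3821135/34687419937749/34627 + (-579697 + 1098337)/(-1600428) = -3821135*34627/34687419937749 + 518640*(-1/1600428) = -132314441645/34687419937749 - 43220/133369 = -1516836934477263785/4626226509677646381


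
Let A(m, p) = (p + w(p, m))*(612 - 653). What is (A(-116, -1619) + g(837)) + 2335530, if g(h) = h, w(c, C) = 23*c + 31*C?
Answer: 4076899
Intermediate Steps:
A(m, p) = -1271*m - 984*p (A(m, p) = (p + (23*p + 31*m))*(612 - 653) = (24*p + 31*m)*(-41) = -1271*m - 984*p)
(A(-116, -1619) + g(837)) + 2335530 = ((-1271*(-116) - 984*(-1619)) + 837) + 2335530 = ((147436 + 1593096) + 837) + 2335530 = (1740532 + 837) + 2335530 = 1741369 + 2335530 = 4076899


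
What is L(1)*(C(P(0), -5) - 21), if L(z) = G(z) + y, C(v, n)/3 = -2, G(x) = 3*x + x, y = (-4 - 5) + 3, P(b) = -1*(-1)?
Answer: 54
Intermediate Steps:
P(b) = 1
y = -6 (y = -9 + 3 = -6)
G(x) = 4*x
C(v, n) = -6 (C(v, n) = 3*(-2) = -6)
L(z) = -6 + 4*z (L(z) = 4*z - 6 = -6 + 4*z)
L(1)*(C(P(0), -5) - 21) = (-6 + 4*1)*(-6 - 21) = (-6 + 4)*(-27) = -2*(-27) = 54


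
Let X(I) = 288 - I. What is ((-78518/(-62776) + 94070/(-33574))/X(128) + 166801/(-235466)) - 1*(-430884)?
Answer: 610965281073092136727/1417936844410240 ≈ 4.3088e+5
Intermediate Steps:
((-78518/(-62776) + 94070/(-33574))/X(128) + 166801/(-235466)) - 1*(-430884) = ((-78518/(-62776) + 94070/(-33574))/(288 - 1*128) + 166801/(-235466)) - 1*(-430884) = ((-78518*(-1/62776) + 94070*(-1/33574))/(288 - 128) + 166801*(-1/235466)) + 430884 = ((39259/31388 - 47035/16787)/160 - 166801/235466) + 430884 = (-817293747/526910356*1/160 - 166801/235466) + 430884 = (-817293747/84305656960 - 166801/235466) + 430884 = -1018193769715433/1417936844410240 + 430884 = 610965281073092136727/1417936844410240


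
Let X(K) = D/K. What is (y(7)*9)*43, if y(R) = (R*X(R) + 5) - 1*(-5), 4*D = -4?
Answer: 3483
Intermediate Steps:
D = -1 (D = (1/4)*(-4) = -1)
X(K) = -1/K
y(R) = 9 (y(R) = (R*(-1/R) + 5) - 1*(-5) = (-1 + 5) + 5 = 4 + 5 = 9)
(y(7)*9)*43 = (9*9)*43 = 81*43 = 3483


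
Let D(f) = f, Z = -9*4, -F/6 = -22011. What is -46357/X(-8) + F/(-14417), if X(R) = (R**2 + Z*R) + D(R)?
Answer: -713759573/4959448 ≈ -143.92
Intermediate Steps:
F = 132066 (F = -6*(-22011) = 132066)
Z = -36
X(R) = R**2 - 35*R (X(R) = (R**2 - 36*R) + R = R**2 - 35*R)
-46357/X(-8) + F/(-14417) = -46357*(-1/(8*(-35 - 8))) + 132066/(-14417) = -46357/((-8*(-43))) + 132066*(-1/14417) = -46357/344 - 132066/14417 = -713759573/4959448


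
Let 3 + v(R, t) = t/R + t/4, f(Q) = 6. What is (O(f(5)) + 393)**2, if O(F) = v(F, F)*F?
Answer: 152100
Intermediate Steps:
v(R, t) = -3 + t/4 + t/R (v(R, t) = -3 + (t/R + t/4) = -3 + (t/4 + t/R) = -3 + t/4 + t/R)
O(F) = F*(-2 + F/4) (O(F) = (-3 + F/4 + F/F)*F = (-3 + F/4 + 1)*F = (-2 + F/4)*F = F*(-2 + F/4))
(O(f(5)) + 393)**2 = ((1/4)*6*(-8 + 6) + 393)**2 = ((1/4)*6*(-2) + 393)**2 = (-3 + 393)**2 = 390**2 = 152100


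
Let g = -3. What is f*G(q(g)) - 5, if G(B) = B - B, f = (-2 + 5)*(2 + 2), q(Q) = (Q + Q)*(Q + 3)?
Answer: -5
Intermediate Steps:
q(Q) = 2*Q*(3 + Q) (q(Q) = (2*Q)*(3 + Q) = 2*Q*(3 + Q))
f = 12 (f = 3*4 = 12)
G(B) = 0
f*G(q(g)) - 5 = 12*0 - 5 = 0 - 5 = -5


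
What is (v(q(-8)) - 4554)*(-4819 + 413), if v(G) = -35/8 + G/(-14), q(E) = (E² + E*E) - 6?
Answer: 563432671/28 ≈ 2.0123e+7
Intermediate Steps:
q(E) = -6 + 2*E² (q(E) = (E² + E²) - 6 = 2*E² - 6 = -6 + 2*E²)
v(G) = -35/8 - G/14 (v(G) = -35*⅛ + G*(-1/14) = -35/8 - G/14)
(v(q(-8)) - 4554)*(-4819 + 413) = ((-35/8 - (-6 + 2*(-8)²)/14) - 4554)*(-4819 + 413) = ((-35/8 - (-6 + 2*64)/14) - 4554)*(-4406) = ((-35/8 - (-6 + 128)/14) - 4554)*(-4406) = ((-35/8 - 1/14*122) - 4554)*(-4406) = ((-35/8 - 61/7) - 4554)*(-4406) = (-733/56 - 4554)*(-4406) = -255757/56*(-4406) = 563432671/28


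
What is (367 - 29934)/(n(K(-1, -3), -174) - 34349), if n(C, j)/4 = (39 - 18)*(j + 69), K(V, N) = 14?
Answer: 29567/43169 ≈ 0.68491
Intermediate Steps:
n(C, j) = 5796 + 84*j (n(C, j) = 4*((39 - 18)*(j + 69)) = 4*(21*(69 + j)) = 4*(1449 + 21*j) = 5796 + 84*j)
(367 - 29934)/(n(K(-1, -3), -174) - 34349) = (367 - 29934)/((5796 + 84*(-174)) - 34349) = -29567/((5796 - 14616) - 34349) = -29567/(-8820 - 34349) = -29567/(-43169) = -29567*(-1/43169) = 29567/43169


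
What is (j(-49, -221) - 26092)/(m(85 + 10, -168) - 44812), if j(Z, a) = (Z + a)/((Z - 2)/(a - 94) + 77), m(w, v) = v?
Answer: 8131759/14016460 ≈ 0.58016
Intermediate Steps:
j(Z, a) = (Z + a)/(77 + (-2 + Z)/(-94 + a)) (j(Z, a) = (Z + a)/((-2 + Z)/(-94 + a) + 77) = (Z + a)/(77 + (-2 + Z)/(-94 + a)))
(j(-49, -221) - 26092)/(m(85 + 10, -168) - 44812) = (((-221)² - 94*(-49) - 94*(-221) - 49*(-221))/(-7240 - 49 + 77*(-221)) - 26092)/(-168 - 44812) = ((48841 + 4606 + 20774 + 10829)/(-7240 - 49 - 17017) - 26092)/(-44980) = (85050/(-24306) - 26092)*(-1/44980) = (-1/24306*85050 - 26092)*(-1/44980) = (-14175/4051 - 26092)*(-1/44980) = -105712867/4051*(-1/44980) = 8131759/14016460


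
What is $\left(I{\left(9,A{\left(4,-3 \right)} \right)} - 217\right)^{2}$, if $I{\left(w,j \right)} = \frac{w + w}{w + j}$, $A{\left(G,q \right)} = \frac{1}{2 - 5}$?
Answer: $\frac{7806436}{169} \approx 46192.0$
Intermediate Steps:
$A{\left(G,q \right)} = - \frac{1}{3}$ ($A{\left(G,q \right)} = \frac{1}{-3} = - \frac{1}{3}$)
$I{\left(w,j \right)} = \frac{2 w}{j + w}$
$\left(I{\left(9,A{\left(4,-3 \right)} \right)} - 217\right)^{2} = \left(2 \cdot 9 \frac{1}{- \frac{1}{3} + 9} - 217\right)^{2} = \left(2 \cdot 9 \frac{1}{\frac{26}{3}} - 217\right)^{2} = \left(2 \cdot 9 \cdot \frac{3}{26} - 217\right)^{2} = \left(\frac{27}{13} - 217\right)^{2} = \left(- \frac{2794}{13}\right)^{2} = \frac{7806436}{169}$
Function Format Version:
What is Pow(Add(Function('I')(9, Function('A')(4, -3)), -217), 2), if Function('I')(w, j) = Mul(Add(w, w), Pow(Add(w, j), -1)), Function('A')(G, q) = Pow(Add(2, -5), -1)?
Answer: Rational(7806436, 169) ≈ 46192.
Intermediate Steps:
Function('A')(G, q) = Rational(-1, 3) (Function('A')(G, q) = Pow(-3, -1) = Rational(-1, 3))
Function('I')(w, j) = Mul(2, w, Pow(Add(j, w), -1)) (Function('I')(w, j) = Mul(Mul(2, w), Pow(Add(j, w), -1)) = Mul(2, w, Pow(Add(j, w), -1)))
Pow(Add(Function('I')(9, Function('A')(4, -3)), -217), 2) = Pow(Add(Mul(2, 9, Pow(Add(Rational(-1, 3), 9), -1)), -217), 2) = Pow(Add(Mul(2, 9, Pow(Rational(26, 3), -1)), -217), 2) = Pow(Add(Mul(2, 9, Rational(3, 26)), -217), 2) = Pow(Add(Rational(27, 13), -217), 2) = Pow(Rational(-2794, 13), 2) = Rational(7806436, 169)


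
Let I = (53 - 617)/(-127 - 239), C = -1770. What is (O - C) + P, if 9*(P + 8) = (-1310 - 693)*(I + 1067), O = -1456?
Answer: -43463183/183 ≈ -2.3750e+5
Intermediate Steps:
I = 94/61 (I = -564/(-366) = -564*(-1/366) = 94/61 ≈ 1.5410)
P = -43520645/183 (P = -8 + ((-1310 - 693)*(94/61 + 1067))/9 = -8 + (-2003*65181/61)/9 = -8 + (⅑)*(-130557543/61) = -8 - 43519181/183 = -43520645/183 ≈ -2.3782e+5)
(O - C) + P = (-1456 - 1*(-1770)) - 43520645/183 = (-1456 + 1770) - 43520645/183 = 314 - 43520645/183 = -43463183/183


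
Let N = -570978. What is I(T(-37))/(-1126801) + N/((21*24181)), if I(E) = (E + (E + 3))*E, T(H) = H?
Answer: -214904191535/190730224867 ≈ -1.1267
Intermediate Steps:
I(E) = E*(3 + 2*E) (I(E) = (E + (3 + E))*E = (3 + 2*E)*E = E*(3 + 2*E))
I(T(-37))/(-1126801) + N/((21*24181)) = -37*(3 + 2*(-37))/(-1126801) - 570978/(21*24181) = -37*(3 - 74)*(-1/1126801) - 570978/507801 = -37*(-71)*(-1/1126801) - 570978*1/507801 = 2627*(-1/1126801) - 190326/169267 = -2627/1126801 - 190326/169267 = -214904191535/190730224867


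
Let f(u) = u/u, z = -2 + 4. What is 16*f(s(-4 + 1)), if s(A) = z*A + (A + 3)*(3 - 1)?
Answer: 16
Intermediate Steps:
z = 2
s(A) = 6 + 4*A (s(A) = 2*A + (A + 3)*(3 - 1) = 2*A + (3 + A)*2 = 2*A + (6 + 2*A) = 6 + 4*A)
f(u) = 1
16*f(s(-4 + 1)) = 16*1 = 16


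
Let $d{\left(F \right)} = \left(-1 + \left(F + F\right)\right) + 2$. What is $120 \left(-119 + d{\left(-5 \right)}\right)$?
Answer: $-15360$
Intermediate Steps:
$d{\left(F \right)} = 1 + 2 F$ ($d{\left(F \right)} = \left(-1 + 2 F\right) + 2 = 1 + 2 F$)
$120 \left(-119 + d{\left(-5 \right)}\right) = 120 \left(-119 + \left(1 + 2 \left(-5\right)\right)\right) = 120 \left(-119 + \left(1 - 10\right)\right) = 120 \left(-119 - 9\right) = 120 \left(-128\right) = -15360$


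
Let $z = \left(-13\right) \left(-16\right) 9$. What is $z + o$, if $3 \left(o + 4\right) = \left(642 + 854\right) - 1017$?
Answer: $\frac{6083}{3} \approx 2027.7$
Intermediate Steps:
$z = 1872$ ($z = 208 \cdot 9 = 1872$)
$o = \frac{467}{3}$ ($o = -4 + \frac{\left(642 + 854\right) - 1017}{3} = -4 + \frac{1496 - 1017}{3} = -4 + \frac{1}{3} \cdot 479 = -4 + \frac{479}{3} = \frac{467}{3} \approx 155.67$)
$z + o = 1872 + \frac{467}{3} = \frac{6083}{3}$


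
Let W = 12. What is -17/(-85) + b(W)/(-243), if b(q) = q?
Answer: 61/405 ≈ 0.15062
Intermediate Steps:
-17/(-85) + b(W)/(-243) = -17/(-85) + 12/(-243) = -17*(-1/85) + 12*(-1/243) = ⅕ - 4/81 = 61/405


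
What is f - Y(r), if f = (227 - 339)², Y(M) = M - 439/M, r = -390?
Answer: 5043821/390 ≈ 12933.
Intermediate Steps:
f = 12544 (f = (-112)² = 12544)
f - Y(r) = 12544 - (-390 - 439/(-390)) = 12544 - (-390 - 439*(-1/390)) = 12544 - (-390 + 439/390) = 12544 - 1*(-151661/390) = 12544 + 151661/390 = 5043821/390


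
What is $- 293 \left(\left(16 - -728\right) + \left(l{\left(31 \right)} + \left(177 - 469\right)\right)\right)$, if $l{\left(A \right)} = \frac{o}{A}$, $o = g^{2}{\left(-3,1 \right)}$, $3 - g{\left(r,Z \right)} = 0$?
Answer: $- \frac{4108153}{31} \approx -1.3252 \cdot 10^{5}$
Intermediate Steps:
$g{\left(r,Z \right)} = 3$ ($g{\left(r,Z \right)} = 3 - 0 = 3 + 0 = 3$)
$o = 9$ ($o = 3^{2} = 9$)
$l{\left(A \right)} = \frac{9}{A}$
$- 293 \left(\left(16 - -728\right) + \left(l{\left(31 \right)} + \left(177 - 469\right)\right)\right) = - 293 \left(\left(16 - -728\right) + \left(\frac{9}{31} + \left(177 - 469\right)\right)\right) = - 293 \left(\left(16 + 728\right) + \left(9 \cdot \frac{1}{31} - 292\right)\right) = - 293 \left(744 + \left(\frac{9}{31} - 292\right)\right) = - 293 \left(744 - \frac{9043}{31}\right) = \left(-293\right) \frac{14021}{31} = - \frac{4108153}{31}$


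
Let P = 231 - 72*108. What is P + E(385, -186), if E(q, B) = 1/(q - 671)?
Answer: -2157871/286 ≈ -7545.0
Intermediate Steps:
P = -7545 (P = 231 - 7776 = -7545)
E(q, B) = 1/(-671 + q)
P + E(385, -186) = -7545 + 1/(-671 + 385) = -7545 + 1/(-286) = -7545 - 1/286 = -2157871/286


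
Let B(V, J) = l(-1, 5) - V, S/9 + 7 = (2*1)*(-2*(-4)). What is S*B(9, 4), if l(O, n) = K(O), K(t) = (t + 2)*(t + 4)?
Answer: -486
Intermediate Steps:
K(t) = (2 + t)*(4 + t)
l(O, n) = 8 + O² + 6*O
S = 81 (S = -63 + 9*((2*1)*(-2*(-4))) = -63 + 9*(2*8) = -63 + 9*16 = -63 + 144 = 81)
B(V, J) = 3 - V (B(V, J) = (8 + (-1)² + 6*(-1)) - V = (8 + 1 - 6) - V = 3 - V)
S*B(9, 4) = 81*(3 - 1*9) = 81*(3 - 9) = 81*(-6) = -486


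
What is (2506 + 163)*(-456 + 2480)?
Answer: 5402056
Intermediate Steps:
(2506 + 163)*(-456 + 2480) = 2669*2024 = 5402056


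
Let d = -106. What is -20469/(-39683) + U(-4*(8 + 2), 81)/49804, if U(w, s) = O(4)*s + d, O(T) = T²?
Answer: 533330423/988186066 ≈ 0.53971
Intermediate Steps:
U(w, s) = -106 + 16*s (U(w, s) = 4²*s - 106 = 16*s - 106 = -106 + 16*s)
-20469/(-39683) + U(-4*(8 + 2), 81)/49804 = -20469/(-39683) + (-106 + 16*81)/49804 = -20469*(-1/39683) + (-106 + 1296)*(1/49804) = 20469/39683 + 1190*(1/49804) = 20469/39683 + 595/24902 = 533330423/988186066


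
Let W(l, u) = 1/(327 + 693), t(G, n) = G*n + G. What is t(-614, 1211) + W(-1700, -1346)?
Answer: -759051359/1020 ≈ -7.4417e+5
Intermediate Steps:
t(G, n) = G + G*n
W(l, u) = 1/1020
t(-614, 1211) + W(-1700, -1346) = -614*(1 + 1211) + 1/1020 = -614*1212 + 1/1020 = -744168 + 1/1020 = -759051359/1020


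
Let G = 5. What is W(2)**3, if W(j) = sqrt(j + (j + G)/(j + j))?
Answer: 15*sqrt(15)/8 ≈ 7.2618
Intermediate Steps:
W(j) = sqrt(j + (5 + j)/(2*j)) (W(j) = sqrt(j + (j + 5)/(j + j)) = sqrt(j + (5 + j)/((2*j))) = sqrt(j + (5 + j)*(1/(2*j))) = sqrt(j + (5 + j)/(2*j)))
W(2)**3 = (sqrt(2 + 4*2 + 10/2)/2)**3 = (sqrt(2 + 8 + 10*(1/2))/2)**3 = (sqrt(2 + 8 + 5)/2)**3 = (sqrt(15)/2)**3 = 15*sqrt(15)/8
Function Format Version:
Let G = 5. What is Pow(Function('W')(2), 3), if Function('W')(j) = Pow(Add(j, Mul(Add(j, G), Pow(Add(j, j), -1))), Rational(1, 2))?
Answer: Mul(Rational(15, 8), Pow(15, Rational(1, 2))) ≈ 7.2618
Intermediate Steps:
Function('W')(j) = Pow(Add(j, Mul(Rational(1, 2), Pow(j, -1), Add(5, j))), Rational(1, 2)) (Function('W')(j) = Pow(Add(j, Mul(Add(j, 5), Pow(Add(j, j), -1))), Rational(1, 2)) = Pow(Add(j, Mul(Add(5, j), Pow(Mul(2, j), -1))), Rational(1, 2)) = Pow(Add(j, Mul(Add(5, j), Mul(Rational(1, 2), Pow(j, -1)))), Rational(1, 2)) = Pow(Add(j, Mul(Rational(1, 2), Pow(j, -1), Add(5, j))), Rational(1, 2)))
Pow(Function('W')(2), 3) = Pow(Mul(Rational(1, 2), Pow(Add(2, Mul(4, 2), Mul(10, Pow(2, -1))), Rational(1, 2))), 3) = Pow(Mul(Rational(1, 2), Pow(Add(2, 8, Mul(10, Rational(1, 2))), Rational(1, 2))), 3) = Pow(Mul(Rational(1, 2), Pow(Add(2, 8, 5), Rational(1, 2))), 3) = Pow(Mul(Rational(1, 2), Pow(15, Rational(1, 2))), 3) = Mul(Rational(15, 8), Pow(15, Rational(1, 2)))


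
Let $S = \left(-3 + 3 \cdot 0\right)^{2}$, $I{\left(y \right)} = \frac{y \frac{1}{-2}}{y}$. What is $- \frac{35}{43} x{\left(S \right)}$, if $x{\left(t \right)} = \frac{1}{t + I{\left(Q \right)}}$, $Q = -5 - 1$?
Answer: $- \frac{70}{731} \approx -0.095759$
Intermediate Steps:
$Q = -6$ ($Q = -5 - 1 = -6$)
$I{\left(y \right)} = - \frac{1}{2}$ ($I{\left(y \right)} = \frac{y \left(- \frac{1}{2}\right)}{y} = \frac{\left(- \frac{1}{2}\right) y}{y} = - \frac{1}{2}$)
$S = 9$ ($S = \left(-3 + 0\right)^{2} = \left(-3\right)^{2} = 9$)
$x{\left(t \right)} = \frac{1}{- \frac{1}{2} + t}$ ($x{\left(t \right)} = \frac{1}{t - \frac{1}{2}} = \frac{1}{- \frac{1}{2} + t}$)
$- \frac{35}{43} x{\left(S \right)} = - \frac{35}{43} \frac{2}{-1 + 2 \cdot 9} = \left(-35\right) \frac{1}{43} \frac{2}{-1 + 18} = - \frac{35 \cdot \frac{2}{17}}{43} = - \frac{35 \cdot 2 \cdot \frac{1}{17}}{43} = \left(- \frac{35}{43}\right) \frac{2}{17} = - \frac{70}{731}$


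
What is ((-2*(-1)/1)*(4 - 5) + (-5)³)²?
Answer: 16129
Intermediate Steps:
((-2*(-1)/1)*(4 - 5) + (-5)³)² = ((2*1)*(-1) - 125)² = (2*(-1) - 125)² = (-2 - 125)² = (-127)² = 16129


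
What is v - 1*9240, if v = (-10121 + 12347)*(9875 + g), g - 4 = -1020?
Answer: 19710894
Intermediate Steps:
g = -1016 (g = 4 - 1020 = -1016)
v = 19720134 (v = (-10121 + 12347)*(9875 - 1016) = 2226*8859 = 19720134)
v - 1*9240 = 19720134 - 1*9240 = 19720134 - 9240 = 19710894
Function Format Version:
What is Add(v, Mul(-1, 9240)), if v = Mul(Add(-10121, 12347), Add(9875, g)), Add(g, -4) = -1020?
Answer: 19710894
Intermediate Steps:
g = -1016 (g = Add(4, -1020) = -1016)
v = 19720134 (v = Mul(Add(-10121, 12347), Add(9875, -1016)) = Mul(2226, 8859) = 19720134)
Add(v, Mul(-1, 9240)) = Add(19720134, Mul(-1, 9240)) = Add(19720134, -9240) = 19710894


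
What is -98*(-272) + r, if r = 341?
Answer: 26997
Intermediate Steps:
-98*(-272) + r = -98*(-272) + 341 = 26656 + 341 = 26997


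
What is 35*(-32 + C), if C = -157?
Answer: -6615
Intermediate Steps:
35*(-32 + C) = 35*(-32 - 157) = 35*(-189) = -6615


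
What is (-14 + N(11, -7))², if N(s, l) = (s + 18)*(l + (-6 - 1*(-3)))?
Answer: 92416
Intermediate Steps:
N(s, l) = (-3 + l)*(18 + s) (N(s, l) = (18 + s)*(l + (-6 + 3)) = (18 + s)*(l - 3) = (18 + s)*(-3 + l) = (-3 + l)*(18 + s))
(-14 + N(11, -7))² = (-14 + (-54 - 3*11 + 18*(-7) - 7*11))² = (-14 + (-54 - 33 - 126 - 77))² = (-14 - 290)² = (-304)² = 92416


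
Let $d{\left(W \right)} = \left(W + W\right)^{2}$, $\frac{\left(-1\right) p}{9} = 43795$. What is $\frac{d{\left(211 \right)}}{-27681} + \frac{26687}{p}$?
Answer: $- \frac{23643807289}{3636868185} \approx -6.5011$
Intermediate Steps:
$p = -394155$ ($p = \left(-9\right) 43795 = -394155$)
$d{\left(W \right)} = 4 W^{2}$ ($d{\left(W \right)} = \left(2 W\right)^{2} = 4 W^{2}$)
$\frac{d{\left(211 \right)}}{-27681} + \frac{26687}{p} = \frac{4 \cdot 211^{2}}{-27681} + \frac{26687}{-394155} = 4 \cdot 44521 \left(- \frac{1}{27681}\right) + 26687 \left(- \frac{1}{394155}\right) = 178084 \left(- \frac{1}{27681}\right) - \frac{26687}{394155} = - \frac{178084}{27681} - \frac{26687}{394155} = - \frac{23643807289}{3636868185}$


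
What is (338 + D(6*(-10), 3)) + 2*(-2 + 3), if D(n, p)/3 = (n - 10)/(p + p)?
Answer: 305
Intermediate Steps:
D(n, p) = 3*(-10 + n)/(2*p) (D(n, p) = 3*((n - 10)/(p + p)) = 3*((-10 + n)/((2*p))) = 3*((-10 + n)*(1/(2*p))) = 3*((-10 + n)/(2*p)) = 3*(-10 + n)/(2*p))
(338 + D(6*(-10), 3)) + 2*(-2 + 3) = (338 + (3/2)*(-10 + 6*(-10))/3) + 2*(-2 + 3) = (338 + (3/2)*(⅓)*(-10 - 60)) + 2*1 = (338 + (3/2)*(⅓)*(-70)) + 2 = (338 - 35) + 2 = 303 + 2 = 305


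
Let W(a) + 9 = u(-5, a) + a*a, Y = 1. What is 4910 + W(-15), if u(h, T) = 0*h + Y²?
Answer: 5127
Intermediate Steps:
u(h, T) = 1 (u(h, T) = 0*h + 1² = 0 + 1 = 1)
W(a) = -8 + a² (W(a) = -9 + (1 + a*a) = -9 + (1 + a²) = -8 + a²)
4910 + W(-15) = 4910 + (-8 + (-15)²) = 4910 + (-8 + 225) = 4910 + 217 = 5127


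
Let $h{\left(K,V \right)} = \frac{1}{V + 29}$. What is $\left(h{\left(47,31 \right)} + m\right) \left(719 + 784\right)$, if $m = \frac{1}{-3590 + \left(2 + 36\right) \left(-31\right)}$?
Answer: $\frac{589677}{23840} \approx 24.735$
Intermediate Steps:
$h{\left(K,V \right)} = \frac{1}{29 + V}$
$m = - \frac{1}{4768}$ ($m = \frac{1}{-3590 + 38 \left(-31\right)} = \frac{1}{-3590 - 1178} = \frac{1}{-4768} = - \frac{1}{4768} \approx -0.00020973$)
$\left(h{\left(47,31 \right)} + m\right) \left(719 + 784\right) = \left(\frac{1}{29 + 31} - \frac{1}{4768}\right) \left(719 + 784\right) = \left(\frac{1}{60} - \frac{1}{4768}\right) 1503 = \frac{1177}{71520} \cdot 1503 = \frac{589677}{23840}$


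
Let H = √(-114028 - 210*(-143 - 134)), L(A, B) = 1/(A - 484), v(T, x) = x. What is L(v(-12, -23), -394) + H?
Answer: -1/507 + I*√55858 ≈ -0.0019724 + 236.34*I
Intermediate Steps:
L(A, B) = 1/(-484 + A)
H = I*√55858 (H = √(-114028 - 210*(-277)) = √(-114028 + 58170) = √(-55858) = I*√55858 ≈ 236.34*I)
L(v(-12, -23), -394) + H = 1/(-484 - 23) + I*√55858 = 1/(-507) + I*√55858 = -1/507 + I*√55858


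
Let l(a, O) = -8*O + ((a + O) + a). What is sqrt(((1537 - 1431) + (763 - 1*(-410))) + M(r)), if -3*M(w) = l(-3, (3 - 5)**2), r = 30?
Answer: 7*sqrt(237)/3 ≈ 35.921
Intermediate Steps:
l(a, O) = -7*O + 2*a (l(a, O) = -8*O + ((O + a) + a) = -8*O + (O + 2*a) = -7*O + 2*a)
M(w) = 34/3 (M(w) = -(-7*(3 - 5)**2 + 2*(-3))/3 = -(-7*(-2)**2 - 6)/3 = -(-7*4 - 6)/3 = -(-28 - 6)/3 = -1/3*(-34) = 34/3)
sqrt(((1537 - 1431) + (763 - 1*(-410))) + M(r)) = sqrt(((1537 - 1431) + (763 - 1*(-410))) + 34/3) = sqrt((106 + (763 + 410)) + 34/3) = sqrt((106 + 1173) + 34/3) = sqrt(1279 + 34/3) = sqrt(3871/3) = 7*sqrt(237)/3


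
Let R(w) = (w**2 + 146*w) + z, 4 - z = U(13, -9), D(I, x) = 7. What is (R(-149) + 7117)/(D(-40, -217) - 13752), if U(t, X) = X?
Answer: -7577/13745 ≈ -0.55126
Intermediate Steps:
z = 13 (z = 4 - 1*(-9) = 4 + 9 = 13)
R(w) = 13 + w**2 + 146*w (R(w) = (w**2 + 146*w) + 13 = 13 + w**2 + 146*w)
(R(-149) + 7117)/(D(-40, -217) - 13752) = ((13 + (-149)**2 + 146*(-149)) + 7117)/(7 - 13752) = ((13 + 22201 - 21754) + 7117)/(-13745) = (460 + 7117)*(-1/13745) = 7577*(-1/13745) = -7577/13745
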